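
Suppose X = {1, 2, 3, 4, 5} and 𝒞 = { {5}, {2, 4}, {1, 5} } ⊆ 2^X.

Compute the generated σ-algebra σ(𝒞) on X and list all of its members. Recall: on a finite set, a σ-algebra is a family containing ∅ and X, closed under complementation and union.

Take S₀ = 𝒞 ∪ {∅, X} = { ∅, {5}, {1, 5}, {2, 4}, X }.
Iteration 1 (5 new):
  {1, 3, 5}  = {2, 4}ᶜ
  {2, 3, 4}  = {1, 5}ᶜ
  {2, 4, 5}  = {2, 4} ∪ {5}
  {1, 2, 3, 4}  = {5}ᶜ
  {1, 2, 4, 5}  = {1, 5} ∪ {2, 4}
Iteration 2: 3 new —
  {3}  = {1, 2, 4, 5}ᶜ
  {1, 3}  = {2, 4, 5}ᶜ
  {2, 3, 4, 5}  = {5} ∪ {2, 3, 4}
Iteration 3: 2 new —
  {1}  = {2, 3, 4, 5}ᶜ
  {3, 5}  = {3} ∪ {5}
Iteration 4. New:
  {1, 2, 4}  = {3, 5}ᶜ
Iteration 5: stable.

Hence σ(𝒞) has 16 members: { ∅, {1}, {3}, {5}, {1, 3}, {1, 5}, {2, 4}, {3, 5}, {1, 2, 4}, {1, 3, 5}, {2, 3, 4}, {2, 4, 5}, {1, 2, 3, 4}, {1, 2, 4, 5}, {2, 3, 4, 5}, X }.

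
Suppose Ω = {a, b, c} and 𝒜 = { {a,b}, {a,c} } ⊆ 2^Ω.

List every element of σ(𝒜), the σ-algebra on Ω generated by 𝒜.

Answer: σ(𝒜) = { ∅, {a}, {b}, {c}, {a,b}, {a,c}, {b,c}, Ω }

Trace:
Initial family (4 sets): { ∅, {a,b}, {a,c}, Ω }.
Round 1 (2 new):
  {b}  = {a,c}ᶜ
  {c}  = {a,b}ᶜ
  [6 total]
Round 2 adds 1:
  {b,c}  = {c} ∪ {b}
  [7 total]
Round 3 adds 1:
  {a}  = {b,c}ᶜ
  [8 total]
Round 4: stable.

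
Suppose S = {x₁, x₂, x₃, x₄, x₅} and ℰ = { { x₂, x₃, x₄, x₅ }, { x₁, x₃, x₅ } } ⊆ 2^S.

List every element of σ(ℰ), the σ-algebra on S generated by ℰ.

σ(ℰ) (8 sets): { ∅, { x₁ }, { x₂, x₄ }, { x₃, x₅ }, { x₁, x₂, x₄ }, { x₁, x₃, x₅ }, { x₂, x₃, x₄, x₅ }, S }

Trace:
Start: ℰ ∪ {∅, S} = { ∅, { x₁, x₃, x₅ }, { x₂, x₃, x₄, x₅ }, S }.
Iteration 1 (2 new):
  { x₁ }  = complement { x₂, x₃, x₄, x₅ }
  { x₂, x₄ }  = complement { x₁, x₃, x₅ }
Iteration 2: +1 →
  { x₁, x₂, x₄ }  = { x₂, x₄ } ∪ { x₁ }
Iteration 3: +1 →
  { x₃, x₅ }  = complement { x₁, x₂, x₄ }
Iteration 4: no new sets; the family is a σ-algebra.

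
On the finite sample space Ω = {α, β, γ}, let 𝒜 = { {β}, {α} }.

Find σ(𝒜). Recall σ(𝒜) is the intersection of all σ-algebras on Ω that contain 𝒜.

|σ(𝒜)| = 8.  σ(𝒜) = { {}, {α}, {β}, {γ}, {α, β}, {α, γ}, {β, γ}, Ω }

Check:
Initial family (4 sets): { {}, {α}, {β}, Ω }.
Iteration 1: 3 new —
  {α, β}  = {β} ∪ {α}
  {α, γ}  = {β}ᶜ
  {β, γ}  = {α}ᶜ
  — 7 sets.
Iteration 2 adds 1:
  {γ}  = {α, β}ᶜ
  — 8 sets.
Iteration 3: no new sets; the family is a σ-algebra.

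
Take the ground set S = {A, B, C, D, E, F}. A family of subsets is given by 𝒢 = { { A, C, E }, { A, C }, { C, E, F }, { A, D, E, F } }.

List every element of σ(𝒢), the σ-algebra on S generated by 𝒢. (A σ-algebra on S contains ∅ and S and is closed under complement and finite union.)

|σ(𝒢)| = 64.  σ(𝒢) = { {  }, { A }, { B }, { C }, { D }, { E }, { F }, { A, B }, { A, C }, { A, D }, { A, E }, { A, F }, { B, C }, { B, D }, { B, E }, { B, F }, { C, D }, { C, E }, { C, F }, { D, E }, { D, F }, { E, F }, { A, B, C }, { A, B, D }, { A, B, E }, { A, B, F }, { A, C, D }, { A, C, E }, { A, C, F }, { A, D, E }, { A, D, F }, { A, E, F }, { B, C, D }, { B, C, E }, { B, C, F }, { B, D, E }, { B, D, F }, { B, E, F }, { C, D, E }, { C, D, F }, { C, E, F }, { D, E, F }, { A, B, C, D }, { A, B, C, E }, { A, B, C, F }, { A, B, D, E }, { A, B, D, F }, { A, B, E, F }, { A, C, D, E }, { A, C, D, F }, { A, C, E, F }, { A, D, E, F }, { B, C, D, E }, { B, C, D, F }, { B, C, E, F }, { B, D, E, F }, { C, D, E, F }, { A, B, C, D, E }, { A, B, C, D, F }, { A, B, C, E, F }, { A, B, D, E, F }, { A, C, D, E, F }, { B, C, D, E, F }, S }

Working:
Start: 𝒢 ∪ {∅, S} = { {  }, { A, C }, { A, C, E }, { C, E, F }, { A, D, E, F }, S }.
Round 1: 6 new —
  { B, C }  = ᶜ of { A, D, E, F }
  { A, B, D }  = ᶜ of { C, E, F }
  { B, D, F }  = ᶜ of { A, C, E }
  { A, C, E, F }  = { A, C } ∪ { C, E, F }
  { B, D, E, F }  = ᶜ of { A, C }
  { A, C, D, E, F }  = { A, C } ∪ { A, D, E, F }
  |family| = 12
Round 2 adds 13:
  { B }  = ᶜ of { A, C, D, E, F }
  { B, D }  = ᶜ of { A, C, E, F }
  { A, B, C }  = { B, C } ∪ { A, C }
  { A, B, C, D }  = { A, B, D } ∪ { B, C }
  { A, B, C, E }  = { A, C, E } ∪ { B, C }
  { A, B, D, F }  = { B, D, F } ∪ { A, B, D }
  { B, C, D, F }  = { B, D, F } ∪ { B, C }
  { B, C, E, F }  = { B, C } ∪ { C, E, F }
  { A, B, C, D, E }  = { A, C, E } ∪ { A, B, D }
  { A, B, C, D, F }  = { B, D, F } ∪ { A, C }
  { A, B, C, E, F }  = { A, C, E, F } ∪ { B, C }
  { A, B, D, E, F }  = { B, D, F } ∪ { A, D, E, F }
  { B, C, D, E, F }  = { B, D, F } ∪ { C, E, F }
  |family| = 25
Round 3: 12 new —
  { A }  = ᶜ of { B, C, D, E, F }
  { C }  = ᶜ of { A, B, D, E, F }
  { D }  = ᶜ of { A, B, C, E, F }
  { E }  = ᶜ of { A, B, C, D, F }
  { F }  = ᶜ of { A, B, C, D, E }
  { A, D }  = ᶜ of { B, C, E, F }
  { A, E }  = ᶜ of { B, C, D, F }
  { C, E }  = ᶜ of { A, B, D, F }
  { D, F }  = ᶜ of { A, B, C, E }
  { E, F }  = ᶜ of { A, B, C, D }
  { B, C, D }  = { B, D } ∪ { B, C }
  { D, E, F }  = ᶜ of { A, B, C }
  |family| = 37
Round 4: 25 new —
  { A, B }  = { A } ∪ { B }
  { A, F }  = { A } ∪ { F }
  { B, E }  = { B } ∪ { E }
  { B, F }  = { B } ∪ { F }
  { C, D }  = { C } ∪ { D }
  { C, F }  = { F } ∪ { C }
  { D, E }  = { E } ∪ { D }
  { A, B, E }  = { B } ∪ { A, E }
  { A, C, D }  = { C } ∪ { A, D }
  { A, C, F }  = { F } ∪ { A, C }
  { A, D, E }  = { E } ∪ { A, D }
  { A, D, F }  = { A } ∪ { D, F }
  { A, E, F }  = ᶜ of { B, C, D }
  { B, C, E }  = { B } ∪ { C, E }
  { B, C, F }  = { F } ∪ { B, C }
  { B, D, E }  = { E } ∪ { B, D }
  { B, E, F }  = { E, F } ∪ { B }
  { C, D, E }  = { D } ∪ { C, E }
  { C, D, F }  = { C } ∪ { D, F }
  { A, B, C, F }  = { A, B, C } ∪ { F }
  { A, B, D, E }  = { A, B, D } ∪ { E }
  { A, C, D, E }  = { A, C, E } ∪ { A, D }
  { A, C, D, F }  = { A, C } ∪ { D, F }
  { B, C, D, E }  = { B, C, D } ∪ { E }
  { C, D, E, F }  = { C } ∪ { D, E, F }
  |family| = 62
Round 5 (2 new):
  { A, B, F }  = ᶜ of { C, D, E }
  { A, B, E, F }  = ᶜ of { C, D }
  |family| = 64
Round 6: no new sets; the family is a σ-algebra.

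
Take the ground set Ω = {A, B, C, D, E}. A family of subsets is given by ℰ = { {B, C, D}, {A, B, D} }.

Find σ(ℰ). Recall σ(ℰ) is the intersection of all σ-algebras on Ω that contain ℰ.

Initial family (4 sets): { {}, {A, B, D}, {B, C, D}, Ω }.
Iteration 1 adds 3:
  {A, E}  = Ω∖{B, C, D}
  {C, E}  = Ω∖{A, B, D}
  {A, B, C, D}  = {B, C, D} ∪ {A, B, D}
  (now 7)
Iteration 2: 4 new —
  {E}  = Ω∖{A, B, C, D}
  {A, C, E}  = {A, E} ∪ {C, E}
  {A, B, D, E}  = {A, E} ∪ {A, B, D}
  {B, C, D, E}  = {B, C, D} ∪ {C, E}
  (now 11)
Iteration 3: 3 new —
  {A}  = Ω∖{B, C, D, E}
  {C}  = Ω∖{A, B, D, E}
  {B, D}  = Ω∖{A, C, E}
  (now 14)
Iteration 4 adds 2:
  {A, C}  = {C} ∪ {A}
  {B, D, E}  = {B, D} ∪ {E}
  (now 16)
Iteration 5: already closed under ᶜ and ∪.

|σ(ℰ)| = 16.  σ(ℰ) = { {}, {A}, {C}, {E}, {A, C}, {A, E}, {B, D}, {C, E}, {A, B, D}, {A, C, E}, {B, C, D}, {B, D, E}, {A, B, C, D}, {A, B, D, E}, {B, C, D, E}, Ω }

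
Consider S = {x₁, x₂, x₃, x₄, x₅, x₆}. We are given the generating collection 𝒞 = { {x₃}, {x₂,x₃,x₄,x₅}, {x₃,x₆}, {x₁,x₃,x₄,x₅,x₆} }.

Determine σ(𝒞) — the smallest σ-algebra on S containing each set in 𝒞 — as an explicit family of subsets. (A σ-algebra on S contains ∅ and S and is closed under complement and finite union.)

σ(𝒞) (32 sets): { {}, {x₁}, {x₂}, {x₃}, {x₆}, {x₁,x₂}, {x₁,x₃}, {x₁,x₆}, {x₂,x₃}, {x₂,x₆}, {x₃,x₆}, {x₄,x₅}, {x₁,x₂,x₃}, {x₁,x₂,x₆}, {x₁,x₃,x₆}, {x₁,x₄,x₅}, {x₂,x₃,x₆}, {x₂,x₄,x₅}, {x₃,x₄,x₅}, {x₄,x₅,x₆}, {x₁,x₂,x₃,x₆}, {x₁,x₂,x₄,x₅}, {x₁,x₃,x₄,x₅}, {x₁,x₄,x₅,x₆}, {x₂,x₃,x₄,x₅}, {x₂,x₄,x₅,x₆}, {x₃,x₄,x₅,x₆}, {x₁,x₂,x₃,x₄,x₅}, {x₁,x₂,x₄,x₅,x₆}, {x₁,x₃,x₄,x₅,x₆}, {x₂,x₃,x₄,x₅,x₆}, S }

Derivation:
Seed the family with 𝒞 together with ∅ and S: { {}, {x₃}, {x₃,x₆}, {x₂,x₃,x₄,x₅}, {x₁,x₃,x₄,x₅,x₆}, S }.
Pass 1: +5 →
  {x₂}  = ᶜ of {x₁,x₃,x₄,x₅,x₆}
  {x₁,x₆}  = ᶜ of {x₂,x₃,x₄,x₅}
  {x₁,x₂,x₄,x₅}  = ᶜ of {x₃,x₆}
  {x₁,x₂,x₄,x₅,x₆}  = ᶜ of {x₃}
  {x₂,x₃,x₄,x₅,x₆}  = {x₃,x₆} ∪ {x₂,x₃,x₄,x₅}
  |family| = 11
Pass 2: 6 new —
  {x₁}  = ᶜ of {x₂,x₃,x₄,x₅,x₆}
  {x₂,x₃}  = {x₂} ∪ {x₃}
  {x₁,x₂,x₆}  = {x₁,x₆} ∪ {x₂}
  {x₁,x₃,x₆}  = {x₁,x₆} ∪ {x₃}
  {x₂,x₃,x₆}  = {x₂} ∪ {x₃,x₆}
  {x₁,x₂,x₃,x₄,x₅}  = {x₂,x₃,x₄,x₅} ∪ {x₁,x₂,x₄,x₅}
  |family| = 17
Pass 3: +9 →
  {x₆}  = ᶜ of {x₁,x₂,x₃,x₄,x₅}
  {x₁,x₂}  = {x₂} ∪ {x₁}
  {x₁,x₃}  = {x₃} ∪ {x₁}
  {x₁,x₂,x₃}  = {x₂,x₃} ∪ {x₁}
  {x₁,x₄,x₅}  = ᶜ of {x₂,x₃,x₆}
  {x₂,x₄,x₅}  = ᶜ of {x₁,x₃,x₆}
  {x₃,x₄,x₅}  = ᶜ of {x₁,x₂,x₆}
  {x₁,x₂,x₃,x₆}  = {x₃} ∪ {x₁,x₂,x₆}
  {x₁,x₄,x₅,x₆}  = ᶜ of {x₂,x₃}
  |family| = 26
Pass 4. New:
  {x₂,x₆}  = {x₂} ∪ {x₆}
  {x₄,x₅}  = ᶜ of {x₁,x₂,x₃,x₆}
  {x₄,x₅,x₆}  = ᶜ of {x₁,x₂,x₃}
  {x₁,x₃,x₄,x₅}  = {x₁,x₄,x₅} ∪ {x₃,x₄,x₅}
  {x₂,x₄,x₅,x₆}  = ᶜ of {x₁,x₃}
  {x₃,x₄,x₅,x₆}  = ᶜ of {x₁,x₂}
  |family| = 32
After Pass 5 the family is unchanged; done.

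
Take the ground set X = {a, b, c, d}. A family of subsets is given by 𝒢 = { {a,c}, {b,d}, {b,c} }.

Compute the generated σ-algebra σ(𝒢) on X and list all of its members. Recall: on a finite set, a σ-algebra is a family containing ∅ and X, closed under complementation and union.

σ(𝒢) = { {}, {a}, {b}, {c}, {d}, {a,b}, {a,c}, {a,d}, {b,c}, {b,d}, {c,d}, {a,b,c}, {a,b,d}, {a,c,d}, {b,c,d}, X }

Derivation:
Take S₀ = 𝒢 ∪ {∅, X} = { {}, {a,c}, {b,c}, {b,d}, X }.
Round 1: 3 new —
  {a,d}  = {b,c}ᶜ
  {a,b,c}  = {b,c} ∪ {a,c}
  {b,c,d}  = {b,c} ∪ {b,d}
  |family| = 8
Round 2: +4 →
  {a}  = {b,c,d}ᶜ
  {d}  = {a,b,c}ᶜ
  {a,b,d}  = {a,d} ∪ {b,d}
  {a,c,d}  = {a,d} ∪ {a,c}
  |family| = 12
Round 3 adds 2:
  {b}  = {a,c,d}ᶜ
  {c}  = {a,b,d}ᶜ
  |family| = 14
Round 4: 2 new —
  {a,b}  = {b} ∪ {a}
  {c,d}  = {c} ∪ {d}
  |family| = 16
Round 5 adds nothing — fixpoint reached.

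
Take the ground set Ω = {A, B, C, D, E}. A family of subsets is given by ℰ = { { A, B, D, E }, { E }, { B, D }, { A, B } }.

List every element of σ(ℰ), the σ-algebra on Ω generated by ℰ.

Seed the family with ℰ together with ∅ and Ω: { {}, { E }, { A, B }, { B, D }, { A, B, D, E }, Ω }.
Round 1: +7 →
  { C }  = Ω∖{ A, B, D, E }
  { A, B, D }  = { A, B } ∪ { B, D }
  { A, B, E }  = { A, B } ∪ { E }
  { A, C, E }  = Ω∖{ B, D }
  { B, D, E }  = { B, D } ∪ { E }
  { C, D, E }  = Ω∖{ A, B }
  { A, B, C, D }  = Ω∖{ E }
  [13 total]
Round 2: +8 →
  { A, C }  = Ω∖{ B, D, E }
  { C, D }  = Ω∖{ A, B, E }
  { C, E }  = Ω∖{ A, B, D }
  { A, B, C }  = { A, B } ∪ { C }
  { B, C, D }  = { C } ∪ { B, D }
  { A, B, C, E }  = { A, B } ∪ { A, C, E }
  { A, C, D, E }  = { C, D, E } ∪ { A, C, E }
  { B, C, D, E }  = { C, D, E } ∪ { B, D }
  [21 total]
Round 3 adds 6:
  { A }  = Ω∖{ B, C, D, E }
  { B }  = Ω∖{ A, C, D, E }
  { D }  = Ω∖{ A, B, C, E }
  { A, E }  = Ω∖{ B, C, D }
  { D, E }  = Ω∖{ A, B, C }
  { A, C, D }  = { C, D } ∪ { A, C }
  [27 total]
Round 4 adds 5:
  { A, D }  = { D } ∪ { A }
  { B, C }  = { B } ∪ { C }
  { B, E }  = Ω∖{ A, C, D }
  { A, D, E }  = { D, E } ∪ { A, E }
  { B, C, E }  = { B } ∪ { C, E }
  [32 total]
Round 5: stable.

Hence σ(ℰ) has 32 members: { {}, { A }, { B }, { C }, { D }, { E }, { A, B }, { A, C }, { A, D }, { A, E }, { B, C }, { B, D }, { B, E }, { C, D }, { C, E }, { D, E }, { A, B, C }, { A, B, D }, { A, B, E }, { A, C, D }, { A, C, E }, { A, D, E }, { B, C, D }, { B, C, E }, { B, D, E }, { C, D, E }, { A, B, C, D }, { A, B, C, E }, { A, B, D, E }, { A, C, D, E }, { B, C, D, E }, Ω }.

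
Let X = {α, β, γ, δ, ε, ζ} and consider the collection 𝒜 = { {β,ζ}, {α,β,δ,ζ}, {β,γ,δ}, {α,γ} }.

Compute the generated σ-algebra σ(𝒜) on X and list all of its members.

Take S₀ = 𝒜 ∪ {∅, X} = { {}, {α,γ}, {β,ζ}, {β,γ,δ}, {α,β,δ,ζ}, X }.
Pass 1: +8 →
  {γ,ε}  = complement {α,β,δ,ζ}
  {α,ε,ζ}  = complement {β,γ,δ}
  {α,β,γ,δ}  = {β,γ,δ} ∪ {α,γ}
  {α,β,γ,ζ}  = {α,γ} ∪ {β,ζ}
  {α,γ,δ,ε}  = complement {β,ζ}
  {β,γ,δ,ζ}  = {β,γ,δ} ∪ {β,ζ}
  {β,δ,ε,ζ}  = complement {α,γ}
  {α,β,γ,δ,ζ}  = {β,γ,δ} ∪ {α,β,δ,ζ}
  — 14 sets.
Pass 2 (14 new):
  {ε}  = complement {α,β,γ,δ,ζ}
  {α,ε}  = complement {β,γ,δ,ζ}
  {δ,ε}  = complement {α,β,γ,ζ}
  {ε,ζ}  = complement {α,β,γ,δ}
  {α,γ,ε}  = {α,γ} ∪ {γ,ε}
  {α,β,ε,ζ}  = {β,ζ} ∪ {α,ε,ζ}
  {α,γ,ε,ζ}  = {α,ε,ζ} ∪ {α,γ}
  {β,γ,δ,ε}  = {β,γ,δ} ∪ {γ,ε}
  {β,γ,ε,ζ}  = {β,ζ} ∪ {γ,ε}
  {α,β,γ,δ,ε}  = {β,γ,δ} ∪ {α,γ,δ,ε}
  {α,β,γ,ε,ζ}  = {α,β,γ,ζ} ∪ {α,ε,ζ}
  {α,β,δ,ε,ζ}  = {α,β,δ,ζ} ∪ {β,δ,ε,ζ}
  {α,γ,δ,ε,ζ}  = {α,ε,ζ} ∪ {α,γ,δ,ε}
  {β,γ,δ,ε,ζ}  = {β,γ,δ} ∪ {β,δ,ε,ζ}
  — 28 sets.
Pass 3 (16 new):
  {α}  = complement {β,γ,δ,ε,ζ}
  {β}  = complement {α,γ,δ,ε,ζ}
  {γ}  = complement {α,β,δ,ε,ζ}
  {δ}  = complement {α,β,γ,ε,ζ}
  {ζ}  = complement {α,β,γ,δ,ε}
  {α,δ}  = complement {β,γ,ε,ζ}
  {α,ζ}  = complement {β,γ,δ,ε}
  {β,δ}  = complement {α,γ,ε,ζ}
  {γ,δ}  = complement {α,β,ε,ζ}
  {α,δ,ε}  = {δ,ε} ∪ {α,ε}
  {β,δ,ζ}  = complement {α,γ,ε}
  {β,ε,ζ}  = {ε,ζ} ∪ {β,ζ}
  {γ,δ,ε}  = {δ,ε} ∪ {γ,ε}
  {γ,ε,ζ}  = {ε,ζ} ∪ {γ,ε}
  {δ,ε,ζ}  = {ε,ζ} ∪ {δ,ε}
  {α,δ,ε,ζ}  = {δ,ε} ∪ {α,ε,ζ}
  — 44 sets.
Pass 4: 20 new —
  {α,β}  = {β} ∪ {α}
  {β,γ}  = complement {α,δ,ε,ζ}
  {β,ε}  = {β} ∪ {ε}
  {γ,ζ}  = {γ} ∪ {ζ}
  {δ,ζ}  = {δ} ∪ {ζ}
  {α,β,γ}  = complement {δ,ε,ζ}
  {α,β,δ}  = complement {γ,ε,ζ}
  {α,β,ε}  = {β} ∪ {α,ε}
  {α,β,ζ}  = complement {γ,δ,ε}
  {α,γ,δ}  = complement {β,ε,ζ}
  {α,γ,ζ}  = {α,ζ} ∪ {α,γ}
  {α,δ,ζ}  = {α,ζ} ∪ {δ}
  {β,γ,ε}  = {β} ∪ {γ,ε}
  {β,γ,ζ}  = complement {α,δ,ε}
  {β,δ,ε}  = {β} ∪ {δ,ε}
  {γ,δ,ζ}  = {γ,δ} ∪ {ζ}
  {α,β,γ,ε}  = {α,γ,ε} ∪ {β}
  {α,β,δ,ε}  = {β} ∪ {α,δ,ε}
  {α,γ,δ,ζ}  = {γ,δ} ∪ {α,ζ}
  {γ,δ,ε,ζ}  = {γ,δ} ∪ {δ,ε,ζ}
  — 64 sets.
Pass 5: closed — nothing new.

|σ(𝒜)| = 64.  σ(𝒜) = { {}, {α}, {β}, {γ}, {δ}, {ε}, {ζ}, {α,β}, {α,γ}, {α,δ}, {α,ε}, {α,ζ}, {β,γ}, {β,δ}, {β,ε}, {β,ζ}, {γ,δ}, {γ,ε}, {γ,ζ}, {δ,ε}, {δ,ζ}, {ε,ζ}, {α,β,γ}, {α,β,δ}, {α,β,ε}, {α,β,ζ}, {α,γ,δ}, {α,γ,ε}, {α,γ,ζ}, {α,δ,ε}, {α,δ,ζ}, {α,ε,ζ}, {β,γ,δ}, {β,γ,ε}, {β,γ,ζ}, {β,δ,ε}, {β,δ,ζ}, {β,ε,ζ}, {γ,δ,ε}, {γ,δ,ζ}, {γ,ε,ζ}, {δ,ε,ζ}, {α,β,γ,δ}, {α,β,γ,ε}, {α,β,γ,ζ}, {α,β,δ,ε}, {α,β,δ,ζ}, {α,β,ε,ζ}, {α,γ,δ,ε}, {α,γ,δ,ζ}, {α,γ,ε,ζ}, {α,δ,ε,ζ}, {β,γ,δ,ε}, {β,γ,δ,ζ}, {β,γ,ε,ζ}, {β,δ,ε,ζ}, {γ,δ,ε,ζ}, {α,β,γ,δ,ε}, {α,β,γ,δ,ζ}, {α,β,γ,ε,ζ}, {α,β,δ,ε,ζ}, {α,γ,δ,ε,ζ}, {β,γ,δ,ε,ζ}, X }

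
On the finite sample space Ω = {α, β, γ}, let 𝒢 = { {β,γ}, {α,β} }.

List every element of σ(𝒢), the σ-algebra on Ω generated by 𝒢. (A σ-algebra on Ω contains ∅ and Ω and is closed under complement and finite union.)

Start: 𝒢 ∪ {∅, Ω} = { {}, {α,β}, {β,γ}, Ω }.
Iteration 1 (2 new):
  {α}  = complement {β,γ}
  {γ}  = complement {α,β}
Iteration 2. New:
  {α,γ}  = {γ} ∪ {α}
Iteration 3 adds 1:
  {β}  = complement {α,γ}
After Iteration 4 the family is unchanged; done.

Hence σ(𝒢) has 8 members: { {}, {α}, {β}, {γ}, {α,β}, {α,γ}, {β,γ}, Ω }.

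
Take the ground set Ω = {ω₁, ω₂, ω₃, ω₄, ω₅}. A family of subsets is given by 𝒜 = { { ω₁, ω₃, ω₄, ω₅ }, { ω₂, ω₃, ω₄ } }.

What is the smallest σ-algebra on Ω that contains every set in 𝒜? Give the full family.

σ(𝒜) (8 sets): { {  }, { ω₂ }, { ω₁, ω₅ }, { ω₃, ω₄ }, { ω₁, ω₂, ω₅ }, { ω₂, ω₃, ω₄ }, { ω₁, ω₃, ω₄, ω₅ }, Ω }

Check:
Seed the family with 𝒜 together with ∅ and Ω: { {  }, { ω₂, ω₃, ω₄ }, { ω₁, ω₃, ω₄, ω₅ }, Ω }.
Pass 1 (2 new):
  { ω₂ }  = { ω₁, ω₃, ω₄, ω₅ }ᶜ
  { ω₁, ω₅ }  = { ω₂, ω₃, ω₄ }ᶜ
  — 6 sets.
Pass 2. New:
  { ω₁, ω₂, ω₅ }  = { ω₁, ω₅ } ∪ { ω₂ }
  — 7 sets.
Pass 3: 1 new —
  { ω₃, ω₄ }  = { ω₁, ω₂, ω₅ }ᶜ
  — 8 sets.
Pass 4: closed — nothing new.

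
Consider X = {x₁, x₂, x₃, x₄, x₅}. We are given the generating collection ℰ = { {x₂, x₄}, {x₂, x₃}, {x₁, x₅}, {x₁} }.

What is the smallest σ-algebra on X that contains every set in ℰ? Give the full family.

Answer: σ(ℰ) = { ∅, {x₁}, {x₂}, {x₃}, {x₄}, {x₅}, {x₁, x₂}, {x₁, x₃}, {x₁, x₄}, {x₁, x₅}, {x₂, x₃}, {x₂, x₄}, {x₂, x₅}, {x₃, x₄}, {x₃, x₅}, {x₄, x₅}, {x₁, x₂, x₃}, {x₁, x₂, x₄}, {x₁, x₂, x₅}, {x₁, x₃, x₄}, {x₁, x₃, x₅}, {x₁, x₄, x₅}, {x₂, x₃, x₄}, {x₂, x₃, x₅}, {x₂, x₄, x₅}, {x₃, x₄, x₅}, {x₁, x₂, x₃, x₄}, {x₁, x₂, x₃, x₅}, {x₁, x₂, x₄, x₅}, {x₁, x₃, x₄, x₅}, {x₂, x₃, x₄, x₅}, X }

Trace:
Initial family (6 sets): { ∅, {x₁}, {x₁, x₅}, {x₂, x₃}, {x₂, x₄}, X }.
Round 1: 8 new —
  {x₁, x₂, x₃}  = {x₂, x₃} ∪ {x₁}
  {x₁, x₂, x₄}  = {x₂, x₄} ∪ {x₁}
  {x₁, x₃, x₅}  = X∖{x₂, x₄}
  {x₁, x₄, x₅}  = X∖{x₂, x₃}
  {x₂, x₃, x₄}  = X∖{x₁, x₅}
  {x₁, x₂, x₃, x₅}  = {x₂, x₃} ∪ {x₁, x₅}
  {x₁, x₂, x₄, x₅}  = {x₁, x₅} ∪ {x₂, x₄}
  {x₂, x₃, x₄, x₅}  = X∖{x₁}
  |family| = 14
Round 2: 6 new —
  {x₃}  = X∖{x₁, x₂, x₄, x₅}
  {x₄}  = X∖{x₁, x₂, x₃, x₅}
  {x₃, x₅}  = X∖{x₁, x₂, x₄}
  {x₄, x₅}  = X∖{x₁, x₂, x₃}
  {x₁, x₂, x₃, x₄}  = {x₂, x₃, x₄} ∪ {x₁, x₂, x₃}
  {x₁, x₃, x₄, x₅}  = {x₁, x₄, x₅} ∪ {x₁, x₃, x₅}
  |family| = 20
Round 3 adds 8:
  {x₂}  = X∖{x₁, x₃, x₄, x₅}
  {x₅}  = X∖{x₁, x₂, x₃, x₄}
  {x₁, x₃}  = {x₃} ∪ {x₁}
  {x₁, x₄}  = {x₄} ∪ {x₁}
  {x₃, x₄}  = {x₃} ∪ {x₄}
  {x₂, x₃, x₅}  = {x₃, x₅} ∪ {x₂, x₃}
  {x₂, x₄, x₅}  = {x₄, x₅} ∪ {x₂, x₄}
  {x₃, x₄, x₅}  = {x₄, x₅} ∪ {x₃, x₅}
  |family| = 28
Round 4: 4 new —
  {x₁, x₂}  = X∖{x₃, x₄, x₅}
  {x₂, x₅}  = {x₂} ∪ {x₅}
  {x₁, x₂, x₅}  = X∖{x₃, x₄}
  {x₁, x₃, x₄}  = {x₃, x₄} ∪ {x₁, x₄}
  |family| = 32
Round 5 adds nothing — fixpoint reached.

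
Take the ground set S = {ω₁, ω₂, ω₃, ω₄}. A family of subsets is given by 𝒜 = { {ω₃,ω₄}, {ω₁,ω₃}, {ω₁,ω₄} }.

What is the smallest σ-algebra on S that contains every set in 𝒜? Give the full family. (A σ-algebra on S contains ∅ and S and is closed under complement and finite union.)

Answer: σ(𝒜) = { {}, {ω₁}, {ω₂}, {ω₃}, {ω₄}, {ω₁,ω₂}, {ω₁,ω₃}, {ω₁,ω₄}, {ω₂,ω₃}, {ω₂,ω₄}, {ω₃,ω₄}, {ω₁,ω₂,ω₃}, {ω₁,ω₂,ω₄}, {ω₁,ω₃,ω₄}, {ω₂,ω₃,ω₄}, S }

Working:
Initial family (5 sets): { {}, {ω₁,ω₃}, {ω₁,ω₄}, {ω₃,ω₄}, S }.
Step 1. New:
  {ω₁,ω₂}  = S∖{ω₃,ω₄}
  {ω₂,ω₃}  = S∖{ω₁,ω₄}
  {ω₂,ω₄}  = S∖{ω₁,ω₃}
  {ω₁,ω₃,ω₄}  = {ω₃,ω₄} ∪ {ω₁,ω₄}
  |family| = 9
Step 2: +4 →
  {ω₂}  = S∖{ω₁,ω₃,ω₄}
  {ω₁,ω₂,ω₃}  = {ω₁,ω₂} ∪ {ω₂,ω₃}
  {ω₁,ω₂,ω₄}  = {ω₁,ω₂} ∪ {ω₁,ω₄}
  {ω₂,ω₃,ω₄}  = {ω₃,ω₄} ∪ {ω₂,ω₃}
  |family| = 13
Step 3: +3 →
  {ω₁}  = S∖{ω₂,ω₃,ω₄}
  {ω₃}  = S∖{ω₁,ω₂,ω₄}
  {ω₄}  = S∖{ω₁,ω₂,ω₃}
  |family| = 16
Step 4 adds nothing — fixpoint reached.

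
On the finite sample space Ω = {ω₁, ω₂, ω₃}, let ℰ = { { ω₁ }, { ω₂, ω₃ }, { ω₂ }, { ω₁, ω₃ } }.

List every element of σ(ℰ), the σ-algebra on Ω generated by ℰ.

Start: ℰ ∪ {∅, Ω} = { ∅, { ω₁ }, { ω₂ }, { ω₁, ω₃ }, { ω₂, ω₃ }, Ω }.
Iteration 1. New:
  { ω₁, ω₂ }  = { ω₂ } ∪ { ω₁ }
  (now 7)
Iteration 2: +1 →
  { ω₃ }  = ᶜ of { ω₁, ω₂ }
  (now 8)
After Iteration 3 the family is unchanged; done.

|σ(ℰ)| = 8.  σ(ℰ) = { ∅, { ω₁ }, { ω₂ }, { ω₃ }, { ω₁, ω₂ }, { ω₁, ω₃ }, { ω₂, ω₃ }, Ω }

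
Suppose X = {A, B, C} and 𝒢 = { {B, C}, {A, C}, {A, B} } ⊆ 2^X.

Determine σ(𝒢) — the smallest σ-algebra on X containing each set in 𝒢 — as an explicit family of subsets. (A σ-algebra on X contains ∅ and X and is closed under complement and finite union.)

|σ(𝒢)| = 8.  σ(𝒢) = { ∅, {A}, {B}, {C}, {A, B}, {A, C}, {B, C}, X }

Trace:
Start: 𝒢 ∪ {∅, X} = { ∅, {A, B}, {A, C}, {B, C}, X }.
Iteration 1 (3 new):
  {A}  = complement {B, C}
  {B}  = complement {A, C}
  {C}  = complement {A, B}
  |family| = 8
Iteration 2: stable.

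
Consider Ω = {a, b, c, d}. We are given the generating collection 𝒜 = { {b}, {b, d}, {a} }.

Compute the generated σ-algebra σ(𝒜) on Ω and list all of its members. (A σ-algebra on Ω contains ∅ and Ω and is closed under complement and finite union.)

Start: 𝒜 ∪ {∅, Ω} = { {}, {a}, {b}, {b, d}, Ω }.
Step 1 (5 new):
  {a, b}  = {b} ∪ {a}
  {a, c}  = {b, d}ᶜ
  {a, b, d}  = {b, d} ∪ {a}
  {a, c, d}  = {b}ᶜ
  {b, c, d}  = {a}ᶜ
  [10 total]
Step 2: 3 new —
  {c}  = {a, b, d}ᶜ
  {c, d}  = {a, b}ᶜ
  {a, b, c}  = {a, b} ∪ {a, c}
  [13 total]
Step 3 (2 new):
  {d}  = {a, b, c}ᶜ
  {b, c}  = {c} ∪ {b}
  [15 total]
Step 4: +1 →
  {a, d}  = {b, c}ᶜ
  [16 total]
Step 5: closed — nothing new.

|σ(𝒜)| = 16.  σ(𝒜) = { {}, {a}, {b}, {c}, {d}, {a, b}, {a, c}, {a, d}, {b, c}, {b, d}, {c, d}, {a, b, c}, {a, b, d}, {a, c, d}, {b, c, d}, Ω }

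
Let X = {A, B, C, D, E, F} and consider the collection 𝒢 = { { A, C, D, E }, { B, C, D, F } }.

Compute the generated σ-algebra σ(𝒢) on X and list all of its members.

Take S₀ = 𝒢 ∪ {∅, X} = { {}, { A, C, D, E }, { B, C, D, F }, X }.
Iteration 1. New:
  { A, E }  = ᶜ of { B, C, D, F }
  { B, F }  = ᶜ of { A, C, D, E }
  [6 total]
Iteration 2: 1 new —
  { A, B, E, F }  = { A, E } ∪ { B, F }
  [7 total]
Iteration 3: 1 new —
  { C, D }  = ᶜ of { A, B, E, F }
  [8 total]
Iteration 4: already closed under ᶜ and ∪.

σ(𝒢) = { {}, { A, E }, { B, F }, { C, D }, { A, B, E, F }, { A, C, D, E }, { B, C, D, F }, X }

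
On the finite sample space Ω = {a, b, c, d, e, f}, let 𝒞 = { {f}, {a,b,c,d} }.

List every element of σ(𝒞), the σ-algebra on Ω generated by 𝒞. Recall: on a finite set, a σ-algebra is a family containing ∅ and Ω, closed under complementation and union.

Initial family (4 sets): { {}, {f}, {a,b,c,d}, Ω }.
Iteration 1: +3 →
  {e,f}  = {a,b,c,d}ᶜ
  {a,b,c,d,e}  = {f}ᶜ
  {a,b,c,d,f}  = {a,b,c,d} ∪ {f}
Iteration 2. New:
  {e}  = {a,b,c,d,f}ᶜ
Iteration 3: already closed under ᶜ and ∪.

Therefore σ(𝒞) = { {}, {e}, {f}, {e,f}, {a,b,c,d}, {a,b,c,d,e}, {a,b,c,d,f}, Ω } (|σ(𝒞)| = 8).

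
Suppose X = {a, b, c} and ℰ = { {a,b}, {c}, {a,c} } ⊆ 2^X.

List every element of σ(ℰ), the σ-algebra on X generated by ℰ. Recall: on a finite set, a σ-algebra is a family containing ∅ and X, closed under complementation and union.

σ(ℰ) (8 sets): { {}, {a}, {b}, {c}, {a,b}, {a,c}, {b,c}, X }

Trace:
Take S₀ = ℰ ∪ {∅, X} = { {}, {c}, {a,b}, {a,c}, X }.
Round 1: 1 new —
  {b}  = complement {a,c}
  — 6 sets.
Round 2: +1 →
  {b,c}  = {c} ∪ {b}
  — 7 sets.
Round 3. New:
  {a}  = complement {b,c}
  — 8 sets.
Round 4: closed — nothing new.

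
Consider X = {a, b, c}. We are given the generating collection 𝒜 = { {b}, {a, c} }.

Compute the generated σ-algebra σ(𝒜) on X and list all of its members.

Take S₀ = 𝒜 ∪ {∅, X} = { {}, {b}, {a, c}, X }.
After Round 1 the family is unchanged; done.

Hence σ(𝒜) has 4 members: { {}, {b}, {a, c}, X }.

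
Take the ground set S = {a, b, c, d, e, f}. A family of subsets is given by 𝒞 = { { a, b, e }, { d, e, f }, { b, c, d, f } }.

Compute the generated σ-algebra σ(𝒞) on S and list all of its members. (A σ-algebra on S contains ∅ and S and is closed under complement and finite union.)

Answer: σ(𝒞) = { {}, { a }, { b }, { c }, { e }, { a, b }, { a, c }, { a, e }, { b, c }, { b, e }, { c, e }, { d, f }, { a, b, c }, { a, b, e }, { a, c, e }, { a, d, f }, { b, c, e }, { b, d, f }, { c, d, f }, { d, e, f }, { a, b, c, e }, { a, b, d, f }, { a, c, d, f }, { a, d, e, f }, { b, c, d, f }, { b, d, e, f }, { c, d, e, f }, { a, b, c, d, f }, { a, b, d, e, f }, { a, c, d, e, f }, { b, c, d, e, f }, S }

Derivation:
Seed the family with 𝒞 together with ∅ and S: { {}, { a, b, e }, { d, e, f }, { b, c, d, f }, S }.
Round 1. New:
  { a, e }  = S∖{ b, c, d, f }
  { a, b, c }  = S∖{ d, e, f }
  { c, d, f }  = S∖{ a, b, e }
  { a, b, d, e, f }  = { a, b, e } ∪ { d, e, f }
  { b, c, d, e, f }  = { b, c, d, f } ∪ { d, e, f }
  (now 10)
Round 2 adds 7:
  { a }  = S∖{ b, c, d, e, f }
  { c }  = S∖{ a, b, d, e, f }
  { a, b, c, e }  = { a, b, c } ∪ { a, b, e }
  { a, d, e, f }  = { a, e } ∪ { d, e, f }
  { c, d, e, f }  = { c, d, f } ∪ { d, e, f }
  { a, b, c, d, f }  = { a, b, c } ∪ { b, c, d, f }
  { a, c, d, e, f }  = { a, e } ∪ { c, d, f }
  (now 17)
Round 3 adds 8:
  { b }  = S∖{ a, c, d, e, f }
  { e }  = S∖{ a, b, c, d, f }
  { a, b }  = S∖{ c, d, e, f }
  { a, c }  = { c } ∪ { a }
  { b, c }  = S∖{ a, d, e, f }
  { d, f }  = S∖{ a, b, c, e }
  { a, c, e }  = { c } ∪ { a, e }
  { a, c, d, f }  = { c, d, f } ∪ { a }
  (now 25)
Round 4: +7 →
  { b, e }  = S∖{ a, c, d, f }
  { c, e }  = { e } ∪ { c }
  { a, d, f }  = { d, f } ∪ { a }
  { b, c, e }  = { e } ∪ { b, c }
  { b, d, f }  = S∖{ a, c, e }
  { a, b, d, f }  = { a, b } ∪ { d, f }
  { b, d, e, f }  = S∖{ a, c }
  (now 32)
Round 5: closed — nothing new.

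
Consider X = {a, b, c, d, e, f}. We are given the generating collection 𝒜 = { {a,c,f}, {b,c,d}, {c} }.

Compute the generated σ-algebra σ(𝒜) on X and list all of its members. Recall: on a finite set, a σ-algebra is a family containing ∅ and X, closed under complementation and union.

Initial family (5 sets): { {}, {c}, {a,c,f}, {b,c,d}, X }.
Step 1 (4 new):
  {a,e,f}  = complement {b,c,d}
  {b,d,e}  = complement {a,c,f}
  {a,b,c,d,f}  = {b,c,d} ∪ {a,c,f}
  {a,b,d,e,f}  = complement {c}
  |family| = 9
Step 2 adds 3:
  {e}  = complement {a,b,c,d,f}
  {a,c,e,f}  = {a,c,f} ∪ {a,e,f}
  {b,c,d,e}  = {b,c,d} ∪ {b,d,e}
  |family| = 12
Step 3: +3 →
  {a,f}  = complement {b,c,d,e}
  {b,d}  = complement {a,c,e,f}
  {c,e}  = {c} ∪ {e}
  |family| = 15
Step 4 adds 1:
  {a,b,d,f}  = complement {c,e}
  |family| = 16
Step 5: closed — nothing new.

Therefore σ(𝒜) = { {}, {c}, {e}, {a,f}, {b,d}, {c,e}, {a,c,f}, {a,e,f}, {b,c,d}, {b,d,e}, {a,b,d,f}, {a,c,e,f}, {b,c,d,e}, {a,b,c,d,f}, {a,b,d,e,f}, X } (|σ(𝒜)| = 16).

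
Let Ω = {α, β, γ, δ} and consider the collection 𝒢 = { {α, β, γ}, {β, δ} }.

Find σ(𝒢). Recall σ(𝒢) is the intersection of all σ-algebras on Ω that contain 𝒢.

Start: 𝒢 ∪ {∅, Ω} = { ∅, {β, δ}, {α, β, γ}, Ω }.
Round 1: +2 →
  {δ}  = ᶜ of {α, β, γ}
  {α, γ}  = ᶜ of {β, δ}
  |family| = 6
Round 2 adds 1:
  {α, γ, δ}  = {α, γ} ∪ {δ}
  |family| = 7
Round 3 adds 1:
  {β}  = ᶜ of {α, γ, δ}
  |family| = 8
After Round 4 the family is unchanged; done.

σ(𝒢) = { ∅, {β}, {δ}, {α, γ}, {β, δ}, {α, β, γ}, {α, γ, δ}, Ω }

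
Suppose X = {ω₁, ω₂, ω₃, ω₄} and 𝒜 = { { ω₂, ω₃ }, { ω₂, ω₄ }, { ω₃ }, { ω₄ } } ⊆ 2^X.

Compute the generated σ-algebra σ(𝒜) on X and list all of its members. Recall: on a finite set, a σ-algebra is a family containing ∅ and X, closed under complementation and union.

Start: 𝒜 ∪ {∅, X} = { {}, { ω₃ }, { ω₄ }, { ω₂, ω₃ }, { ω₂, ω₄ }, X }.
Iteration 1. New:
  { ω₁, ω₃ }  = complement { ω₂, ω₄ }
  { ω₁, ω₄ }  = complement { ω₂, ω₃ }
  { ω₃, ω₄ }  = { ω₃ } ∪ { ω₄ }
  { ω₁, ω₂, ω₃ }  = complement { ω₄ }
  { ω₁, ω₂, ω₄ }  = complement { ω₃ }
  { ω₂, ω₃, ω₄ }  = { ω₃ } ∪ { ω₂, ω₄ }
  |family| = 12
Iteration 2 adds 3:
  { ω₁ }  = complement { ω₂, ω₃, ω₄ }
  { ω₁, ω₂ }  = complement { ω₃, ω₄ }
  { ω₁, ω₃, ω₄ }  = { ω₃, ω₄ } ∪ { ω₁, ω₄ }
  |family| = 15
Iteration 3: 1 new —
  { ω₂ }  = complement { ω₁, ω₃, ω₄ }
  |family| = 16
After Iteration 4 the family is unchanged; done.

Hence σ(𝒜) has 16 members: { {}, { ω₁ }, { ω₂ }, { ω₃ }, { ω₄ }, { ω₁, ω₂ }, { ω₁, ω₃ }, { ω₁, ω₄ }, { ω₂, ω₃ }, { ω₂, ω₄ }, { ω₃, ω₄ }, { ω₁, ω₂, ω₃ }, { ω₁, ω₂, ω₄ }, { ω₁, ω₃, ω₄ }, { ω₂, ω₃, ω₄ }, X }.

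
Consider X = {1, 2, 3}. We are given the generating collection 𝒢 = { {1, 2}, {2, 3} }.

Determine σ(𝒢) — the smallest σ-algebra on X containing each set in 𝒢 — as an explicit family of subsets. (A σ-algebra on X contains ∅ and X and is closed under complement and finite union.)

Begin from { {}, {1, 2}, {2, 3}, X } (that is, 𝒢 plus ∅ and X).
Pass 1 (2 new):
  {1}  = {2, 3}ᶜ
  {3}  = {1, 2}ᶜ
  |family| = 6
Pass 2: +1 →
  {1, 3}  = {3} ∪ {1}
  |family| = 7
Pass 3: 1 new —
  {2}  = {1, 3}ᶜ
  |family| = 8
After Pass 4 the family is unchanged; done.

|σ(𝒢)| = 8.  σ(𝒢) = { {}, {1}, {2}, {3}, {1, 2}, {1, 3}, {2, 3}, X }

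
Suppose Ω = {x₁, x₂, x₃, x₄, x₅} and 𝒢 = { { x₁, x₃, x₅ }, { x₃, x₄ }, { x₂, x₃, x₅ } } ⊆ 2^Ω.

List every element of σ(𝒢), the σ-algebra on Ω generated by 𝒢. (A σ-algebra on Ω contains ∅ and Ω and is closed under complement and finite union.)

Seed the family with 𝒢 together with ∅ and Ω: { {}, { x₃, x₄ }, { x₁, x₃, x₅ }, { x₂, x₃, x₅ }, Ω }.
Step 1. New:
  { x₁, x₄ }  = ᶜ of { x₂, x₃, x₅ }
  { x₂, x₄ }  = ᶜ of { x₁, x₃, x₅ }
  { x₁, x₂, x₅ }  = ᶜ of { x₃, x₄ }
  { x₁, x₂, x₃, x₅ }  = { x₂, x₃, x₅ } ∪ { x₁, x₃, x₅ }
  { x₁, x₃, x₄, x₅ }  = { x₃, x₄ } ∪ { x₁, x₃, x₅ }
  { x₂, x₃, x₄, x₅ }  = { x₃, x₄ } ∪ { x₂, x₃, x₅ }
  [11 total]
Step 2 adds 7:
  { x₁ }  = ᶜ of { x₂, x₃, x₄, x₅ }
  { x₂ }  = ᶜ of { x₁, x₃, x₄, x₅ }
  { x₄ }  = ᶜ of { x₁, x₂, x₃, x₅ }
  { x₁, x₂, x₄ }  = { x₁, x₄ } ∪ { x₂, x₄ }
  { x₁, x₃, x₄ }  = { x₃, x₄ } ∪ { x₁, x₄ }
  { x₂, x₃, x₄ }  = { x₃, x₄ } ∪ { x₂, x₄ }
  { x₁, x₂, x₄, x₅ }  = { x₁, x₂, x₅ } ∪ { x₁, x₄ }
  [18 total]
Step 3: +6 →
  { x₃ }  = ᶜ of { x₁, x₂, x₄, x₅ }
  { x₁, x₂ }  = { x₂ } ∪ { x₁ }
  { x₁, x₅ }  = ᶜ of { x₂, x₃, x₄ }
  { x₂, x₅ }  = ᶜ of { x₁, x₃, x₄ }
  { x₃, x₅ }  = ᶜ of { x₁, x₂, x₄ }
  { x₁, x₂, x₃, x₄ }  = { x₁, x₂, x₄ } ∪ { x₃, x₄ }
  [24 total]
Step 4 adds 7:
  { x₅ }  = ᶜ of { x₁, x₂, x₃, x₄ }
  { x₁, x₃ }  = { x₃ } ∪ { x₁ }
  { x₂, x₃ }  = { x₂ } ∪ { x₃ }
  { x₁, x₂, x₃ }  = { x₁, x₂ } ∪ { x₃ }
  { x₁, x₄, x₅ }  = { x₁, x₄ } ∪ { x₁, x₅ }
  { x₂, x₄, x₅ }  = { x₂, x₅ } ∪ { x₄ }
  { x₃, x₄, x₅ }  = ᶜ of { x₁, x₂ }
  [31 total]
Step 5. New:
  { x₄, x₅ }  = ᶜ of { x₁, x₂, x₃ }
  [32 total]
Step 6 adds nothing — fixpoint reached.

σ(𝒢) = { {}, { x₁ }, { x₂ }, { x₃ }, { x₄ }, { x₅ }, { x₁, x₂ }, { x₁, x₃ }, { x₁, x₄ }, { x₁, x₅ }, { x₂, x₃ }, { x₂, x₄ }, { x₂, x₅ }, { x₃, x₄ }, { x₃, x₅ }, { x₄, x₅ }, { x₁, x₂, x₃ }, { x₁, x₂, x₄ }, { x₁, x₂, x₅ }, { x₁, x₃, x₄ }, { x₁, x₃, x₅ }, { x₁, x₄, x₅ }, { x₂, x₃, x₄ }, { x₂, x₃, x₅ }, { x₂, x₄, x₅ }, { x₃, x₄, x₅ }, { x₁, x₂, x₃, x₄ }, { x₁, x₂, x₃, x₅ }, { x₁, x₂, x₄, x₅ }, { x₁, x₃, x₄, x₅ }, { x₂, x₃, x₄, x₅ }, Ω }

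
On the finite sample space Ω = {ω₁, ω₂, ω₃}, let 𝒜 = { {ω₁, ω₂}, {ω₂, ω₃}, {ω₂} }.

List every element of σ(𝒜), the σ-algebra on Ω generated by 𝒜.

σ(𝒜) = { {}, {ω₁}, {ω₂}, {ω₃}, {ω₁, ω₂}, {ω₁, ω₃}, {ω₂, ω₃}, Ω }

Working:
Initial family (5 sets): { {}, {ω₂}, {ω₁, ω₂}, {ω₂, ω₃}, Ω }.
Round 1. New:
  {ω₁}  = ᶜ of {ω₂, ω₃}
  {ω₃}  = ᶜ of {ω₁, ω₂}
  {ω₁, ω₃}  = ᶜ of {ω₂}
  — 8 sets.
Round 2 adds nothing — fixpoint reached.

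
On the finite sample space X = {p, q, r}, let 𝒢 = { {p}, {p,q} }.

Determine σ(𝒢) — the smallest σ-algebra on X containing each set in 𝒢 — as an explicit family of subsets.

Initial family (4 sets): { {}, {p}, {p,q}, X }.
Pass 1: +2 →
  {r}  = X∖{p,q}
  {q,r}  = X∖{p}
Pass 2: 1 new —
  {p,r}  = {r} ∪ {p}
Pass 3. New:
  {q}  = X∖{p,r}
Pass 4: closed — nothing new.

Therefore σ(𝒢) = { {}, {p}, {q}, {r}, {p,q}, {p,r}, {q,r}, X } (|σ(𝒢)| = 8).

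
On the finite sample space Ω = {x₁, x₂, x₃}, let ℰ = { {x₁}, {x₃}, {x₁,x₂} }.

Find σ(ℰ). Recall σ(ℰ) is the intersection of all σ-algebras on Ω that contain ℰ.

σ(ℰ) (8 sets): { ∅, {x₁}, {x₂}, {x₃}, {x₁,x₂}, {x₁,x₃}, {x₂,x₃}, Ω }

Trace:
Take S₀ = ℰ ∪ {∅, Ω} = { ∅, {x₁}, {x₃}, {x₁,x₂}, Ω }.
Step 1. New:
  {x₁,x₃}  = {x₃} ∪ {x₁}
  {x₂,x₃}  = ᶜ of {x₁}
  — 7 sets.
Step 2. New:
  {x₂}  = ᶜ of {x₁,x₃}
  — 8 sets.
Step 3: stable.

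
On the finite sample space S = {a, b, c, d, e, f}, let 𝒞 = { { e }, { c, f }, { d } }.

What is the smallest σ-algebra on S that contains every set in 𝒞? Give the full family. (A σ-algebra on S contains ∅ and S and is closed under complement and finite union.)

Seed the family with 𝒞 together with ∅ and S: { ∅, { d }, { e }, { c, f }, S }.
Iteration 1 adds 6:
  { d, e }  = { d } ∪ { e }
  { c, d, f }  = { c, f } ∪ { d }
  { c, e, f }  = { c, f } ∪ { e }
  { a, b, d, e }  = ᶜ of { c, f }
  { a, b, c, d, f }  = ᶜ of { e }
  { a, b, c, e, f }  = ᶜ of { d }
  [11 total]
Iteration 2. New:
  { a, b, d }  = ᶜ of { c, e, f }
  { a, b, e }  = ᶜ of { c, d, f }
  { a, b, c, f }  = ᶜ of { d, e }
  { c, d, e, f }  = { e } ∪ { c, d, f }
  [15 total]
Iteration 3: 1 new —
  { a, b }  = ᶜ of { c, d, e, f }
  [16 total]
Iteration 4 adds nothing — fixpoint reached.

σ(𝒞) = { ∅, { d }, { e }, { a, b }, { c, f }, { d, e }, { a, b, d }, { a, b, e }, { c, d, f }, { c, e, f }, { a, b, c, f }, { a, b, d, e }, { c, d, e, f }, { a, b, c, d, f }, { a, b, c, e, f }, S }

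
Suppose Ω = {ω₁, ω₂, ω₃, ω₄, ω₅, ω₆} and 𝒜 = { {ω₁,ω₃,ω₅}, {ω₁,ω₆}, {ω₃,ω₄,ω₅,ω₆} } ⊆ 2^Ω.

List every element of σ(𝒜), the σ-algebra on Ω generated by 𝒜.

Take S₀ = 𝒜 ∪ {∅, Ω} = { ∅, {ω₁,ω₆}, {ω₁,ω₃,ω₅}, {ω₃,ω₄,ω₅,ω₆}, Ω }.
Round 1: +5 →
  {ω₁,ω₂}  = Ω∖{ω₃,ω₄,ω₅,ω₆}
  {ω₂,ω₄,ω₆}  = Ω∖{ω₁,ω₃,ω₅}
  {ω₁,ω₃,ω₅,ω₆}  = {ω₁,ω₆} ∪ {ω₁,ω₃,ω₅}
  {ω₂,ω₃,ω₄,ω₅}  = Ω∖{ω₁,ω₆}
  {ω₁,ω₃,ω₄,ω₅,ω₆}  = {ω₃,ω₄,ω₅,ω₆} ∪ {ω₁,ω₆}
  (now 10)
Round 2 (8 new):
  {ω₂}  = Ω∖{ω₁,ω₃,ω₄,ω₅,ω₆}
  {ω₂,ω₄}  = Ω∖{ω₁,ω₃,ω₅,ω₆}
  {ω₁,ω₂,ω₆}  = {ω₁,ω₂} ∪ {ω₁,ω₆}
  {ω₁,ω₂,ω₃,ω₅}  = {ω₁,ω₂} ∪ {ω₁,ω₃,ω₅}
  {ω₁,ω₂,ω₄,ω₆}  = {ω₂,ω₄,ω₆} ∪ {ω₁,ω₂}
  {ω₁,ω₂,ω₃,ω₄,ω₅}  = {ω₁,ω₂} ∪ {ω₂,ω₃,ω₄,ω₅}
  {ω₁,ω₂,ω₃,ω₅,ω₆}  = {ω₁,ω₃,ω₅,ω₆} ∪ {ω₁,ω₂}
  {ω₂,ω₃,ω₄,ω₅,ω₆}  = {ω₂,ω₄,ω₆} ∪ {ω₃,ω₄,ω₅,ω₆}
  (now 18)
Round 3: 7 new —
  {ω₁}  = Ω∖{ω₂,ω₃,ω₄,ω₅,ω₆}
  {ω₄}  = Ω∖{ω₁,ω₂,ω₃,ω₅,ω₆}
  {ω₆}  = Ω∖{ω₁,ω₂,ω₃,ω₄,ω₅}
  {ω₃,ω₅}  = Ω∖{ω₁,ω₂,ω₄,ω₆}
  {ω₄,ω₆}  = Ω∖{ω₁,ω₂,ω₃,ω₅}
  {ω₁,ω₂,ω₄}  = {ω₁,ω₂} ∪ {ω₂,ω₄}
  {ω₃,ω₄,ω₅}  = Ω∖{ω₁,ω₂,ω₆}
  (now 25)
Round 4 adds 6:
  {ω₁,ω₄}  = {ω₁} ∪ {ω₄}
  {ω₂,ω₆}  = {ω₂} ∪ {ω₆}
  {ω₁,ω₄,ω₆}  = {ω₁} ∪ {ω₄,ω₆}
  {ω₂,ω₃,ω₅}  = {ω₂} ∪ {ω₃,ω₅}
  {ω₃,ω₅,ω₆}  = Ω∖{ω₁,ω₂,ω₄}
  {ω₁,ω₃,ω₄,ω₅}  = {ω₃,ω₄,ω₅} ∪ {ω₁}
  (now 31)
Round 5 (1 new):
  {ω₂,ω₃,ω₅,ω₆}  = Ω∖{ω₁,ω₄}
  (now 32)
Round 6: no new sets; the family is a σ-algebra.

|σ(𝒜)| = 32.  σ(𝒜) = { ∅, {ω₁}, {ω₂}, {ω₄}, {ω₆}, {ω₁,ω₂}, {ω₁,ω₄}, {ω₁,ω₆}, {ω₂,ω₄}, {ω₂,ω₆}, {ω₃,ω₅}, {ω₄,ω₆}, {ω₁,ω₂,ω₄}, {ω₁,ω₂,ω₆}, {ω₁,ω₃,ω₅}, {ω₁,ω₄,ω₆}, {ω₂,ω₃,ω₅}, {ω₂,ω₄,ω₆}, {ω₃,ω₄,ω₅}, {ω₃,ω₅,ω₆}, {ω₁,ω₂,ω₃,ω₅}, {ω₁,ω₂,ω₄,ω₆}, {ω₁,ω₃,ω₄,ω₅}, {ω₁,ω₃,ω₅,ω₆}, {ω₂,ω₃,ω₄,ω₅}, {ω₂,ω₃,ω₅,ω₆}, {ω₃,ω₄,ω₅,ω₆}, {ω₁,ω₂,ω₃,ω₄,ω₅}, {ω₁,ω₂,ω₃,ω₅,ω₆}, {ω₁,ω₃,ω₄,ω₅,ω₆}, {ω₂,ω₃,ω₄,ω₅,ω₆}, Ω }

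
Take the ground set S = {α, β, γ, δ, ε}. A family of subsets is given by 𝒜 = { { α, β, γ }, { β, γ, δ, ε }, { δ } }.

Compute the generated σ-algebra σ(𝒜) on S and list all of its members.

|σ(𝒜)| = 16.  σ(𝒜) = { {  }, { α }, { δ }, { ε }, { α, δ }, { α, ε }, { β, γ }, { δ, ε }, { α, β, γ }, { α, δ, ε }, { β, γ, δ }, { β, γ, ε }, { α, β, γ, δ }, { α, β, γ, ε }, { β, γ, δ, ε }, S }

Trace:
Begin from { {  }, { δ }, { α, β, γ }, { β, γ, δ, ε }, S } (that is, 𝒜 plus ∅ and S).
Step 1. New:
  { α }  = { β, γ, δ, ε }ᶜ
  { δ, ε }  = { α, β, γ }ᶜ
  { α, β, γ, δ }  = { α, β, γ } ∪ { δ }
  { α, β, γ, ε }  = { δ }ᶜ
  — 9 sets.
Step 2 (3 new):
  { ε }  = { α, β, γ, δ }ᶜ
  { α, δ }  = { δ } ∪ { α }
  { α, δ, ε }  = { δ, ε } ∪ { α }
  — 12 sets.
Step 3. New:
  { α, ε }  = { ε } ∪ { α }
  { β, γ }  = { α, δ, ε }ᶜ
  { β, γ, ε }  = { α, δ }ᶜ
  — 15 sets.
Step 4 (1 new):
  { β, γ, δ }  = { α, ε }ᶜ
  — 16 sets.
Step 5: closed — nothing new.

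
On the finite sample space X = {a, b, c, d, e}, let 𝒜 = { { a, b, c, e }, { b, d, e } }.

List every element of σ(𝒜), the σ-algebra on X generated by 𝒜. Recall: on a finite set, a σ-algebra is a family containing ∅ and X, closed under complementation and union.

Answer: σ(𝒜) = { ∅, { d }, { a, c }, { b, e }, { a, c, d }, { b, d, e }, { a, b, c, e }, X }

Trace:
Initial family (4 sets): { ∅, { b, d, e }, { a, b, c, e }, X }.
Pass 1 adds 2:
  { d }  = ᶜ of { a, b, c, e }
  { a, c }  = ᶜ of { b, d, e }
  — 6 sets.
Pass 2. New:
  { a, c, d }  = { a, c } ∪ { d }
  — 7 sets.
Pass 3 (1 new):
  { b, e }  = ᶜ of { a, c, d }
  — 8 sets.
Pass 4: no new sets; the family is a σ-algebra.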